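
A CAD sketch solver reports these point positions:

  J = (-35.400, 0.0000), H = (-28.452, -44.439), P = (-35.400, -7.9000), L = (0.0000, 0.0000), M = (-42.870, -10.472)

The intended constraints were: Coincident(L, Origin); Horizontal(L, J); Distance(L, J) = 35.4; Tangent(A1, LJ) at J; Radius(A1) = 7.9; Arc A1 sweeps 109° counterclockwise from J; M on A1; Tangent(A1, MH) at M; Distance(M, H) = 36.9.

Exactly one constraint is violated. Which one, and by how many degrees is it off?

Tangent(A1, MH) at M — off by 4.00°.

L = (0.00, 0.00) ✓; L.y = 0.00, J.y = 0.00 ✓; |LJ| = 35.40 ✓; ∠(PJ, JL) = 90.00° ✓; |PJ| = 7.900 ✓; bearing(P→M) − bearing(P→J) = 109.0° ✓; |PM| = 7.900 ✓; ∠(PM, MH) = 86.00° ✗; |MH| = 36.90 ✓.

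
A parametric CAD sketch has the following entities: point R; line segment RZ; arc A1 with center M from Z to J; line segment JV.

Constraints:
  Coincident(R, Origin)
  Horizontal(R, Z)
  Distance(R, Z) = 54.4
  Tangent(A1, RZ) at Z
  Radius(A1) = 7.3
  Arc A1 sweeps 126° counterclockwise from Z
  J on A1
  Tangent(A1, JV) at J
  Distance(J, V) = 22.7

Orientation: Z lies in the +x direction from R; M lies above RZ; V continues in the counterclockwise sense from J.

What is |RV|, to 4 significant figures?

55.70

R is at the origin; R and Z share the same y with |RZ| = 54.4 and Z on the +x side, so Z = (54.40, 0.000). Tangency of A1 to RZ means the radius MZ is perpendicular to RZ, so M = Z + (0, 7.3) = (54.40, 7.300). On A1, Z sits at bearing -90° from M; a 126° counterclockwise sweep puts J at bearing 36°, so J = M + 7.3·(cos 36°, sin 36°) = (60.31, 11.59). Tangency of A1 to JV means the radius MJ is perpendicular to JV, so JV runs along (−sin 36°, cos 36°); with |JV| = 22.7, V = (46.96, 29.96). Then |RV| = |V − R| = 55.70.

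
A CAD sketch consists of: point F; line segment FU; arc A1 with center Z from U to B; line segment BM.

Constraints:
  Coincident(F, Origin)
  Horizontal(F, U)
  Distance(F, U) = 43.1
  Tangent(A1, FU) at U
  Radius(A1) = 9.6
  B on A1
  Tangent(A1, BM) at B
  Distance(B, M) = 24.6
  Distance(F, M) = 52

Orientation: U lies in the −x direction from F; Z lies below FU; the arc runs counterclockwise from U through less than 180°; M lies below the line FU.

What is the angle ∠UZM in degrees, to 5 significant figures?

168.84°

Checks: |ZB| = 9.600 ✓; ∠(ZB, BM) = 90.00° ✓; |BM| = 24.60 ✓; |FM| = 52.00 ✓.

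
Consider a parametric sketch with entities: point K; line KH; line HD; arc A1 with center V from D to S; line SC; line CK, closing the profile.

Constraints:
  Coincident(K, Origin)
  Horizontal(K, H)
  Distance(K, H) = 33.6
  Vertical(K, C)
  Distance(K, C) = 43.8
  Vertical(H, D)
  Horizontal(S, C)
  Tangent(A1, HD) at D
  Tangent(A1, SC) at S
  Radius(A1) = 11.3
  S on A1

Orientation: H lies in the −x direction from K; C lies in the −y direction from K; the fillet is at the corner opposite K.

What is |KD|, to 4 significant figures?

46.75

K is at the origin; K and H share the same y with |KH| = 33.6 and H on the −x side, so H = (-33.60, 0.000). K and C share the same x with |KC| = 43.8 and C on the −y side, so C = (0.000, -43.80). The virtual corner opposite K is at (-33.60, -43.80). Since A1 is tangent to HD there, VD ⟂ HD and tangency of A1 to SC means the radius VS is perpendicular to SC, with radius 11.3, so the center V sits 11.3 in from both sides at V = (-22.30, -32.50). That places the tangent points at D = (-33.60, -32.50) on HD and S = (-22.30, -43.80) on SC. Then |KD| = |D − K| = 46.75.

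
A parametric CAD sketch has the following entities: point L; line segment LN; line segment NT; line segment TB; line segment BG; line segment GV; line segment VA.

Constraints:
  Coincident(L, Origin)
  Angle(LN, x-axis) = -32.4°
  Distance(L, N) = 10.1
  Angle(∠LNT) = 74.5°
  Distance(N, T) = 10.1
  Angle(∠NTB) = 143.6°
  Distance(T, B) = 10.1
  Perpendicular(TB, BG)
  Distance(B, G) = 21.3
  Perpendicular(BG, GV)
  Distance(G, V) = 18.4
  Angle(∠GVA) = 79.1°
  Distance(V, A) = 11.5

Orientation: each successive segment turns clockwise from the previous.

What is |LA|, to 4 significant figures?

6.344

L is at the origin; LN runs at -32.4° with length 10.1, so N = (8.528, -5.412). ∠LNT = 74.5° gives NT at -137.9° from the x-axis; with |NT| = 10.1, T = (1.034, -12.18). ∠NTB = 143.6° gives TB at -174.3° from the x-axis; with |TB| = 10.1, B = (-9.016, -13.19). TB is perpendicular to BG, so BG runs at 95.70°; with |BG| = 21.3, G = (-11.13, 8.008). BG ⟂ GV, so GV runs at 5.700°; with |GV| = 18.4, V = (7.177, 9.836). ∠GVA = 79.1° gives VA at -95.20° from the x-axis; with |VA| = 11.5, A = (6.135, -1.617). Then |LA| = |A − L| = 6.344.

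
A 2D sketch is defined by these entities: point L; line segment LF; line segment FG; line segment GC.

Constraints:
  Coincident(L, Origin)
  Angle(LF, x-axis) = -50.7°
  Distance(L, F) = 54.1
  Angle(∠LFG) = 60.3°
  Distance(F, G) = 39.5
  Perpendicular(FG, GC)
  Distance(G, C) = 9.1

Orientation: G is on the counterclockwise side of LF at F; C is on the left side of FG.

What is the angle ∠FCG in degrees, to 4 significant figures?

77.03°

∠LFG = 60.3°, so FG runs at -50.7° + (180° − 60.3°) = 69.00° from the x-axis; with |FG| = 39.5, G = F + 39.5·(cos 69.00°, sin 69.00°) = (48.42, -4.988). The perpendicularity gives GC at right angles to FG; with |GC| = 9.1 on the left of FG, C = G + 9.1·(-0.9336, 0.3584) = (39.93, -1.727). Then cos ∠FCG = CF·CG / (|CF||CG|), giving 77.03°.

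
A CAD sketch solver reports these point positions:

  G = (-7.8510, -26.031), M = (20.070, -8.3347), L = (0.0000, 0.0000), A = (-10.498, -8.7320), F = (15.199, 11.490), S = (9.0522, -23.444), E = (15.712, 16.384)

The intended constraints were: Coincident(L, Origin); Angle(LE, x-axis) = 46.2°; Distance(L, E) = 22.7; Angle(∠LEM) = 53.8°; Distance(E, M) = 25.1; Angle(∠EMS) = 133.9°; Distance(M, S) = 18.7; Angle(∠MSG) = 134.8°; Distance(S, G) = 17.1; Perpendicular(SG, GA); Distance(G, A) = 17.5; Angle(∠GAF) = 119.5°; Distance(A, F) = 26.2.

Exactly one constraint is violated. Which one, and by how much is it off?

Distance(A, F) = 26.2 — off by 6.50.

L = (0.00, 0.00) ✓; LE at 46.20° ✓; |LE| = 22.70 ✓; ∠LEM = 53.80° ✓; |EM| = 25.10 ✓; ∠EMS = 133.9° ✓; |MS| = 18.70 ✓; ∠MSG = 134.8° ✓; |SG| = 17.10 ✓; ∠(SG, GA) = 90.00° ✓; |GA| = 17.50 ✓; ∠GAF = 119.5° ✓; |AF| = 32.70 ✗.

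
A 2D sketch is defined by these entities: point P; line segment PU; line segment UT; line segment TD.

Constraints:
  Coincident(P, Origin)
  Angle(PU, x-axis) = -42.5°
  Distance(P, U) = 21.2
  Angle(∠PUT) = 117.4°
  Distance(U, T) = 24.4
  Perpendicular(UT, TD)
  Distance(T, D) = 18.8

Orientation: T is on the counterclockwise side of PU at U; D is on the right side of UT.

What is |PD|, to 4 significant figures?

50.81

∠PUT = 117.4°, so UT runs at -42.5° + (180° − 117.4°) = 20.10° from the x-axis; with |UT| = 24.4, T = U + 24.4·(cos 20.10°, sin 20.10°) = (38.54, -5.937). UT ⟂ TD; with |TD| = 18.8 on the right of UT, D = T + 18.8·(0.3437, -0.9391) = (45.00, -23.59). Then |PD| = |D − P| = 50.81.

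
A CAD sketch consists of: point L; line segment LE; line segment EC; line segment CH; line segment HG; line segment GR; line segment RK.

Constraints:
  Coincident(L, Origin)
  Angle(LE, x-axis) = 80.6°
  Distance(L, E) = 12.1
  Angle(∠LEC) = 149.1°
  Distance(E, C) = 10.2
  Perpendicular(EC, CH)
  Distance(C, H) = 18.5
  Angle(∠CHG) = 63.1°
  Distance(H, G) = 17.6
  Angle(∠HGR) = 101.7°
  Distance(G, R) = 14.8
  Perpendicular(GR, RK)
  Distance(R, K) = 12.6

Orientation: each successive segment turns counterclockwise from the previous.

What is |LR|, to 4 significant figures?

13.27

L is at the origin; LE runs at 80.6° with length 12.1, so E = (1.976, 11.94). ∠LEC = 149.1° gives EC at 111.5° from the x-axis; with |EC| = 10.2, C = (-1.762, 21.43). The perpendicularity gives CH at right angles to EC, so CH runs at -158.5°; with |CH| = 18.5, H = (-18.97, 14.65). ∠CHG = 63.1° gives HG at -41.60° from the x-axis; with |HG| = 17.6, G = (-5.814, 2.962). ∠HGR = 101.7° gives GR at 36.70° from the x-axis; with |GR| = 14.8, R = (6.053, 11.81). Then |LR| = |R − L| = 13.27.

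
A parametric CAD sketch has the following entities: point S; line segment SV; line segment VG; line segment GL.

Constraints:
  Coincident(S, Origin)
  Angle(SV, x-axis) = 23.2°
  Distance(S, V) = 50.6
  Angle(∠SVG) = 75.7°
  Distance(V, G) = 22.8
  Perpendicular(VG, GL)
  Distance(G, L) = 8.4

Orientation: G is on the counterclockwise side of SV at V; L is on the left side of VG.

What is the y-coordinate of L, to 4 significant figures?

32.91

∠SVG = 75.7°, so VG runs at 23.2° + (180° − 75.7°) = 127.5° from the x-axis; with |VG| = 22.8, G = V + 22.8·(cos 127.5°, sin 127.5°) = (32.63, 38.02). The perpendicularity gives GL at right angles to VG; with |GL| = 8.4 on the left of VG, L = G + 8.4·(-0.7934, -0.6088) = (25.96, 32.91). So L.y = 32.91.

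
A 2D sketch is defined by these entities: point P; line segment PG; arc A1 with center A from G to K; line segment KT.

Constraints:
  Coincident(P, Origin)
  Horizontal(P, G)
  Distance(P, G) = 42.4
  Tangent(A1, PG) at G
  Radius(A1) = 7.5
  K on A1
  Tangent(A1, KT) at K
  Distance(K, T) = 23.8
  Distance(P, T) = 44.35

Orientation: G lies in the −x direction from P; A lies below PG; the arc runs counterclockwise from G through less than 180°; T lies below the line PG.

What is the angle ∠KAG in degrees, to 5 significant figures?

131.24°

Checks: ∠(AG, GP) = 90.00° ✓; |AK| = 7.500 ✓; ∠(AK, KT) = 90.00° ✓; |KT| = 23.80 ✓; |PT| = 44.35 ✓.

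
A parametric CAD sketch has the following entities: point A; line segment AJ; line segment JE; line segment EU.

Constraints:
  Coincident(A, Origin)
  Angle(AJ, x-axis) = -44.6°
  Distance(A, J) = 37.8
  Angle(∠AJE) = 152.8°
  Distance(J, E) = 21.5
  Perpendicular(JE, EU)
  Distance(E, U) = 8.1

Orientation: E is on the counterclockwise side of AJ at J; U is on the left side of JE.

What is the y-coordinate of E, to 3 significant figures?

-33.0

A is at the origin; AJ runs at -44.6° with length 37.8, so J = 37.8·(cos -44.6°, sin -44.6°) = (26.9, -26.5). ∠AJE = 152.8°, so JE runs at -44.6° + (180° − 152.8°) = -17.4° from the x-axis; with |JE| = 21.5, E = J + 21.5·(cos -17.4°, sin -17.4°) = (47.4, -33.0). So E.y = -33.0.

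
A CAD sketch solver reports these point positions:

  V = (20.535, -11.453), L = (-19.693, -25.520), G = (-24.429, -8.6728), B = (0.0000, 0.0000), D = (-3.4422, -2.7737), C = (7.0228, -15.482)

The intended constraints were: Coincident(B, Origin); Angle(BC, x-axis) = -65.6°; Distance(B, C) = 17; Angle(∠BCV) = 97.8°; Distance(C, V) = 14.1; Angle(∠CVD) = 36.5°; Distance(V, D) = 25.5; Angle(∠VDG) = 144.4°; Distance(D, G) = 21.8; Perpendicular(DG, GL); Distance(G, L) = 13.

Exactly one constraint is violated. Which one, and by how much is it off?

Distance(G, L) = 13 — off by 4.50.

B = (0.00, 0.00) ✓; BC at -65.60° ✓; |BC| = 17.00 ✓; ∠BCV = 97.80° ✓; |CV| = 14.10 ✓; ∠CVD = 36.50° ✓; |VD| = 25.50 ✓; ∠VDG = 144.4° ✓; |DG| = 21.80 ✓; ∠(DG, GL) = 90.00° ✓; |GL| = 17.50 ✗.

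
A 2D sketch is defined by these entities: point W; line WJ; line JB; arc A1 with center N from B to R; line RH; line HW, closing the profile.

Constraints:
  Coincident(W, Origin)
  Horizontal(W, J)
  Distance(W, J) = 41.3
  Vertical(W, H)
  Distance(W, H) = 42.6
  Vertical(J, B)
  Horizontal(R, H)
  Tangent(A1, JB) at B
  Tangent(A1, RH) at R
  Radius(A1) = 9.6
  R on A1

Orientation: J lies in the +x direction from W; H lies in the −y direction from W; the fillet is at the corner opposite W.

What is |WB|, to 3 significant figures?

52.9

The virtual corner opposite W is at (41.3, -42.6). Tangency of A1 to JB means the radius NB is perpendicular to JB and since A1 is tangent to RH there, NR ⟂ RH, with radius 9.6, so the center N sits 9.6 in from both sides at N = (31.7, -33.0). That places the tangent points at B = (41.3, -33.0) on JB and R = (31.7, -42.6) on RH. Then |WB| = |B − W| = 52.9.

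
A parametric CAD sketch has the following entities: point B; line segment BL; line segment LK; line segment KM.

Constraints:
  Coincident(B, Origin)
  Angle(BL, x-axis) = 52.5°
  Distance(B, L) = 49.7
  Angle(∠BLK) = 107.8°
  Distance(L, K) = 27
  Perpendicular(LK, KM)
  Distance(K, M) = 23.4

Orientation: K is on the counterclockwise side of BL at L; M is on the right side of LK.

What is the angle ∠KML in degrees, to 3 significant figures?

49.1°

B is at the origin; BL runs at 52.5° with length 49.7, so L = 49.7·(cos 52.5°, sin 52.5°) = (30.3, 39.4). ∠BLK = 107.8°, so LK runs at 52.5° + (180° − 107.8°) = 125° from the x-axis; with |LK| = 27.0, K = L + 27.0·(cos 125°, sin 125°) = (14.9, 61.6). LK ⟂ KM; with |KM| = 23.4 on the right of LK, M = K + 23.4·(0.822, 0.569) = (34.1, 74.9). Then cos ∠KML = MK·ML / (|MK||ML|), giving 49.1°.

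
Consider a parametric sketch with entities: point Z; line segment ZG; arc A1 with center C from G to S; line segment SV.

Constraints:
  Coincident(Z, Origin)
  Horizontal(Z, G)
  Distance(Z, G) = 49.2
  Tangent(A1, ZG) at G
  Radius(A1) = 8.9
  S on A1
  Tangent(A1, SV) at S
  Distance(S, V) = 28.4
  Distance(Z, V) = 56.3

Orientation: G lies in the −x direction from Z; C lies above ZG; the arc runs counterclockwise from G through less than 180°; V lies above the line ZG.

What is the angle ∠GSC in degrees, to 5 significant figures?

43.507°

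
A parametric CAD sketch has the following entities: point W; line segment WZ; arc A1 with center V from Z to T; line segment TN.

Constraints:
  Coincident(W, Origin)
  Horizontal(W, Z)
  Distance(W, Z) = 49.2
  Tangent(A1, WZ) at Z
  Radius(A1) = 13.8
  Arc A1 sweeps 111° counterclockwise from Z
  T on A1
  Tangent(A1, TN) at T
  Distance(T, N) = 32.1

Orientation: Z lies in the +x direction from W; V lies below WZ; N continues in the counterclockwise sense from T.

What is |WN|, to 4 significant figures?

68.26

W is at the origin; WZ is horizontal with |WZ| = 49.2 and Z on the +x side, so Z = (49.20, 0.000). Since A1 is tangent to WZ there, VZ ⟂ WZ, so V = Z + (0, -13.8) = (49.20, -13.80). On A1, Z sits at bearing 90° from V; a 111° counterclockwise sweep puts T at bearing 201°, so T = V + 13.8·(cos 201°, sin 201°) = (36.32, -18.75). A1 meets TN tangentially, so VT is at right angles to TN, so TN runs along (−sin 201°, cos 201°); with |TN| = 32.1, N = (47.82, -48.71). Then |WN| = |N − W| = 68.26.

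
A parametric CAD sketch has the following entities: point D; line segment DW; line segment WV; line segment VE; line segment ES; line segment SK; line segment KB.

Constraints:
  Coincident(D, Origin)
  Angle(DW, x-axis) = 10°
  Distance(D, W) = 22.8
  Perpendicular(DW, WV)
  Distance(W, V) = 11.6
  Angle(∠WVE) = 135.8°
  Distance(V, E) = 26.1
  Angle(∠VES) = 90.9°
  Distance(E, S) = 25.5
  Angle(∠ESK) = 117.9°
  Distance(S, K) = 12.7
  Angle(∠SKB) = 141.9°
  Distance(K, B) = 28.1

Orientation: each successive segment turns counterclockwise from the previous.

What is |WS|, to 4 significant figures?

38.93

∠WVE = 135.8° gives VE at 144.2° from the x-axis; with |VE| = 26.1, E = (-0.7295, 30.65). ∠VES = 90.9° gives ES at -126.7° from the x-axis; with |ES| = 25.5, S = (-15.97, 10.21). Then |WS| = |S − W| = 38.93.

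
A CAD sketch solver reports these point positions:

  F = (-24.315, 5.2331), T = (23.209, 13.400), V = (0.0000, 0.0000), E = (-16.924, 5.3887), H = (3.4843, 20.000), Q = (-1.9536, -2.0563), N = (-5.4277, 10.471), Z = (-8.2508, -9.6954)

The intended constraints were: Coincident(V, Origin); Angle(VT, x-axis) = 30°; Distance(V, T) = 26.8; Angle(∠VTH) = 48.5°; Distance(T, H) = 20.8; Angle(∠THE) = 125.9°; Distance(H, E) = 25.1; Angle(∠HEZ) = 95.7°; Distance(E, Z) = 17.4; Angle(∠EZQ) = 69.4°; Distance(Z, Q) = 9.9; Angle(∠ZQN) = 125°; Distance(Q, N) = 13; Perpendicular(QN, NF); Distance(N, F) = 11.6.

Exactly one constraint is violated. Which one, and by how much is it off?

Distance(N, F) = 11.6 — off by 8.00.

V = (0.00, 0.00) ✓; VT at 30.00° ✓; |VT| = 26.80 ✓; ∠VTH = 48.50° ✓; |TH| = 20.80 ✓; ∠THE = 125.9° ✓; |HE| = 25.10 ✓; ∠HEZ = 95.70° ✓; |EZ| = 17.40 ✓; ∠EZQ = 69.40° ✓; |ZQ| = 9.900 ✓; ∠ZQN = 125.0° ✓; |QN| = 13.00 ✓; ∠(QN, NF) = 90.00° ✓; |NF| = 19.60 ✗.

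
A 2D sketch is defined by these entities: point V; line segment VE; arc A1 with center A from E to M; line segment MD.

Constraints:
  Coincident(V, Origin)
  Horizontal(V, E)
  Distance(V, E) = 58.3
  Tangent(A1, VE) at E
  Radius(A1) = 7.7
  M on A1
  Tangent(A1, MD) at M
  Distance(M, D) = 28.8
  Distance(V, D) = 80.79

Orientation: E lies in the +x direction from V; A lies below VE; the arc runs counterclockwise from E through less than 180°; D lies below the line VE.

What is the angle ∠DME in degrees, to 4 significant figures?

112.1°

Checks: |VE| = 58.30 ✓; |AM| = 7.700 ✓; ∠(AM, MD) = 90.00° ✓; |MD| = 28.80 ✓; |VD| = 80.79 ✓.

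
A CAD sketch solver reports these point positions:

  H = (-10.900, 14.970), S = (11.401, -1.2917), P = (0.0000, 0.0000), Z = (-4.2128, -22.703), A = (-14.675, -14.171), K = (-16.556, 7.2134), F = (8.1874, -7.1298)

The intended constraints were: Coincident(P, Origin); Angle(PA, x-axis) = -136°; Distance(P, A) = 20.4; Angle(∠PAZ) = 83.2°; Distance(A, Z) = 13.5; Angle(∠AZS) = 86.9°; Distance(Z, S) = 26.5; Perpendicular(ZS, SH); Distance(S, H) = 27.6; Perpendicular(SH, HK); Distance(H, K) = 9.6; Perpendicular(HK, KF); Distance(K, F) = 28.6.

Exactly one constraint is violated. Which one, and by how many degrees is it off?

Perpendicular(HK, KF) — off by 6.00°.

P = (0.00, 0.00) ✓; PA at -136.0° ✓; |PA| = 20.40 ✓; ∠PAZ = 83.20° ✓; |AZ| = 13.50 ✓; ∠AZS = 86.90° ✓; |ZS| = 26.50 ✓; ∠(ZS, SH) = 90.00° ✓; |SH| = 27.60 ✓; ∠(SH, HK) = 90.00° ✓; |HK| = 9.600 ✓; ∠(HK, KF) = 96.00° ✗; |KF| = 28.60 ✓.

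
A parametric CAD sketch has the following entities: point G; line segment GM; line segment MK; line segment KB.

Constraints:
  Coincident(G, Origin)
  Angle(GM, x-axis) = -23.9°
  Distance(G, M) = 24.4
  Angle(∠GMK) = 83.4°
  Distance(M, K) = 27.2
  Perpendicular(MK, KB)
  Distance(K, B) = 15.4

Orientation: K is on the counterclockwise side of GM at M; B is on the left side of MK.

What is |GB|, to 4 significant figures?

25.95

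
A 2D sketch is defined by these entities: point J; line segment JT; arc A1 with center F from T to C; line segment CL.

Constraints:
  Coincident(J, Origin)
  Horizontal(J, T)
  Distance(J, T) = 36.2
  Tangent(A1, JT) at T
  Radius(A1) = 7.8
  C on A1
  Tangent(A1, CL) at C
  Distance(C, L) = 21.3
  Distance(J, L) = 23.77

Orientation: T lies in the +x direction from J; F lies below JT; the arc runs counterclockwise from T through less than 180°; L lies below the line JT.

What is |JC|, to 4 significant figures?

30.67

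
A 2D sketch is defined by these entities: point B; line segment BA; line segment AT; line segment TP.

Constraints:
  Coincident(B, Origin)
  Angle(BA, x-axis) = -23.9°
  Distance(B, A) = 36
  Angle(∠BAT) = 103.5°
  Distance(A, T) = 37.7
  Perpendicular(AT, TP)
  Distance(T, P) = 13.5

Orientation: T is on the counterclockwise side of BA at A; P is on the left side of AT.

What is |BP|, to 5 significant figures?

50.873

B is at the origin; BA runs at -23.9° with length 36.0, so A = 36.0·(cos -23.9°, sin -23.9°) = (32.913, -14.585). ∠BAT = 103.5°, so AT runs at -23.9° + (180° − 103.5°) = 52.600° from the x-axis; with |AT| = 37.7, T = A + 37.7·(cos 52.600°, sin 52.600°) = (55.811, 15.364). AT ⟂ TP; with |TP| = 13.5 on the left of AT, P = T + 13.5·(-0.79441, 0.60738) = (45.087, 23.564). Then |BP| = |P − B| = 50.873.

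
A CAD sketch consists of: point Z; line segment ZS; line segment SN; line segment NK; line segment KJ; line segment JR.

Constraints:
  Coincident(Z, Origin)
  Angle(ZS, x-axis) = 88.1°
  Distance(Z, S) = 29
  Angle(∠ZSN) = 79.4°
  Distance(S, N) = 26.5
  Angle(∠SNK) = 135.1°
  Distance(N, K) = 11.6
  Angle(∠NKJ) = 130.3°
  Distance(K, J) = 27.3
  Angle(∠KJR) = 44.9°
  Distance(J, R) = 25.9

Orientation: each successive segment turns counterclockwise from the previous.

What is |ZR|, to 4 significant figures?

16.56

Z is at the origin; ZS runs at 88.1° with length 29.0, so S = (0.9615, 28.98). ∠ZSN = 79.4° gives SN at -171.3° from the x-axis; with |SN| = 26.5, N = (-25.23, 24.98). ∠SNK = 135.1° gives NK at -126.4° from the x-axis; with |NK| = 11.6, K = (-32.12, 15.64). ∠NKJ = 130.3° gives KJ at -76.70° from the x-axis; with |KJ| = 27.3, J = (-25.84, -10.93). ∠KJR = 44.9° gives JR at 58.40° from the x-axis; with |JR| = 25.9, R = (-12.27, 11.13). Then |ZR| = |R − Z| = 16.56.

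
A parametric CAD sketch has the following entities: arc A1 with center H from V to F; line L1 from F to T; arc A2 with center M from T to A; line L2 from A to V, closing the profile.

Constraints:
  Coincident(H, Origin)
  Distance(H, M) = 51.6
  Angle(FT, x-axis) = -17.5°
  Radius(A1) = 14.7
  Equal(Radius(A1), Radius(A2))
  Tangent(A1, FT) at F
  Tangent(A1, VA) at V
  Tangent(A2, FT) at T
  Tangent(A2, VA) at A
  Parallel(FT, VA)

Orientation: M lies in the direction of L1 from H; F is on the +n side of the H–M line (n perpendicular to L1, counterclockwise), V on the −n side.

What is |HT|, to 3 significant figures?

53.7

The slot axis is L1's direction at -17.5°, so u = (cos -17.5°, sin -17.5°) = (0.954, -0.301) and n = (−sin -17.5°, cos -17.5°) = (0.301, 0.954). H is at the origin and M lies 51.6 along u from H, so M = 51.6·u = (49.2, -15.5). Tangency of A1 to both parallel lines with radius 14.7 puts F and V at H ± 14.7·n: F = (4.42, 14.0), V = (-4.42, -14.0). Equal radii place T and A the same way about M: T = M + 14.7·n = (53.6, -1.50), A = M − 14.7·n = (44.8, -29.5). Then |HT| = |T − H| = 53.7.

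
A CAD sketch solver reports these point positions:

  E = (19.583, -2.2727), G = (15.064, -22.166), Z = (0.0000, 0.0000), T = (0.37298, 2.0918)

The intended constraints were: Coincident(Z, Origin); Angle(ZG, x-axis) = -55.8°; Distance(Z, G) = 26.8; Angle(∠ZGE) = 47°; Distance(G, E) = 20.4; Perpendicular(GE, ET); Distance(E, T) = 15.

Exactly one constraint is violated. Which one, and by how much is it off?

Distance(E, T) = 15 — off by 4.70.

Z = (0.00, 0.00) ✓; ZG at -55.80° ✓; |ZG| = 26.80 ✓; ∠ZGE = 47.00° ✓; |GE| = 20.40 ✓; ∠(GE, ET) = 90.00° ✓; |ET| = 19.70 ✗.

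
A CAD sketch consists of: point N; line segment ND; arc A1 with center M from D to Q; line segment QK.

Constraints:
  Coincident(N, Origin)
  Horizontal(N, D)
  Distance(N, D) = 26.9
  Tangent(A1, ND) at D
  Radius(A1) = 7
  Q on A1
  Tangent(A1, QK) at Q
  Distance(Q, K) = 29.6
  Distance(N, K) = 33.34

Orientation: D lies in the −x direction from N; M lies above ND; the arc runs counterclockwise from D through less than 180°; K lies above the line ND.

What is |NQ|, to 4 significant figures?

20.87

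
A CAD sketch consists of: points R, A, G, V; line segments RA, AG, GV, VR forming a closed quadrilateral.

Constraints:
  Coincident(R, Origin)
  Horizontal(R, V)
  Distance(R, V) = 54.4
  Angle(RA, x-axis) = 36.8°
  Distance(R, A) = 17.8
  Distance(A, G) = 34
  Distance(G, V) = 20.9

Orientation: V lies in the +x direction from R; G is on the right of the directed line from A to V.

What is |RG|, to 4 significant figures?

40.58

R is at the origin; RV is horizontal with |RV| = 54.4 and V in +x, so V = (54.4, 0). RA runs at 36.8° with |RA| = 17.8, so A = (14.25, 10.66). G is determined by |AG| = 34.0 and |GV| = 20.9 together: it lies at the intersection of circle(A, 34.0) and circle(V, 20.9). With |AV| = 41.54, the foot of the radical line on AV is 29.43 from A and the perpendicular offset is √(34.0² − 29.43²) = 17.03. Taking the right-of-AV solution: G = (38.32, -13.35).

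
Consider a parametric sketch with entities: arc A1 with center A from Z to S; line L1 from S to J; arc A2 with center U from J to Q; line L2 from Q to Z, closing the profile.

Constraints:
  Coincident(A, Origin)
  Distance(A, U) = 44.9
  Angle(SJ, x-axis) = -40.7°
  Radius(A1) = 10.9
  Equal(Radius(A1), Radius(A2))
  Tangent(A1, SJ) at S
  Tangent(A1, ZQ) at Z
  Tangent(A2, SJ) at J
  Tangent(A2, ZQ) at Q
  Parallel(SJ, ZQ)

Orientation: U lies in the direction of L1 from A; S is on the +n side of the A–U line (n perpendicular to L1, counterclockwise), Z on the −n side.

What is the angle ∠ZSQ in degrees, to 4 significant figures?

64.10°

The slot axis is L1's direction at -40.7°, so u = (cos -40.7°, sin -40.7°) = (0.7581, -0.6521) and n = (−sin -40.7°, cos -40.7°) = (0.6521, 0.7581). A is at the origin and U lies 44.9 along u from A, so U = 44.9·u = (34.04, -29.28). Tangency of A1 to both parallel lines with radius 10.9 puts S and Z at A ± 10.9·n: S = (7.108, 8.264), Z = (-7.108, -8.264). Equal radii place J and Q the same way about U: J = U + 10.9·n = (41.15, -21.02), Q = U − 10.9·n = (26.93, -37.54). Then cos ∠ZSQ = SZ·SQ / (|SZ||SQ|), giving 64.10°.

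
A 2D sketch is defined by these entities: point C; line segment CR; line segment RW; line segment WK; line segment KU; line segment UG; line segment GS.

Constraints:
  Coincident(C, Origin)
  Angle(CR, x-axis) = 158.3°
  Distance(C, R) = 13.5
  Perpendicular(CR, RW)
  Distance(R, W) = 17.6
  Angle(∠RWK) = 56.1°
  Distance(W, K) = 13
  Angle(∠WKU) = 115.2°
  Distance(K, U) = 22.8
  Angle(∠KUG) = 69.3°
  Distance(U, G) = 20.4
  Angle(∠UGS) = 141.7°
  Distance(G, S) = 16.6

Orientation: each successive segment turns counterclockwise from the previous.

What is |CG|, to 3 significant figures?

24.0

C is at the origin; CR runs at 158.3° with length 13.5, so R = (-12.5, 4.99). CR ⟂ RW, so RW runs at -112°; with |RW| = 17.6, W = (-19.1, -11.4). ∠RWK = 56.1° gives WK at 12.2° from the x-axis; with |WK| = 13.0, K = (-6.34, -8.61). ∠WKU = 115.2° gives KU at 77.0° from the x-axis; with |KU| = 22.8, U = (-1.22, 13.6). ∠KUG = 69.3° gives UG at -172° from the x-axis; with |UG| = 20.4, G = (-21.4, 10.9). Then |CG| = |G − C| = 24.0.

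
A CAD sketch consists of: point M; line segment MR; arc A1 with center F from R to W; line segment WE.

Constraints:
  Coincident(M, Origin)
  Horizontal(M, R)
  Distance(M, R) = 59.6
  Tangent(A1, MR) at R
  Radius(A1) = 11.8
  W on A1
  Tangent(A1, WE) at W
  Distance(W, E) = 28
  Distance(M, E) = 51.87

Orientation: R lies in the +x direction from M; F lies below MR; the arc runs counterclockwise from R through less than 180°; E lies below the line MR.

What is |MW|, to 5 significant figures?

49.120

Checks: |FW| = 11.80 ✓; ∠(FW, WE) = 90.00° ✓; |WE| = 28.00 ✓; |ME| = 51.87 ✓.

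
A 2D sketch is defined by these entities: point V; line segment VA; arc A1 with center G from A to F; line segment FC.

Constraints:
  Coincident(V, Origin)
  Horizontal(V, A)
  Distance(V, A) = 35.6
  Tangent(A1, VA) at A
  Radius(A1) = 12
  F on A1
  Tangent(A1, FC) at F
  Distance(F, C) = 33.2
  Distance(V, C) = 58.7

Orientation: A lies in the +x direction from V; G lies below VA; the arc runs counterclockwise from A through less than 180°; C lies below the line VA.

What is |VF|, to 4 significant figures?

28.93

V is at the origin; V and A share the same y with |VA| = 35.6 and A on the +x side, so A = (35.60, 0.000). Tangency of A1 to VA means the radius GA is perpendicular to VA, so G = A + (0, -12) = (35.60, -12.00). Since GF ⟂ FC (tangency), |GC| = √(12.0² + 33.2²) = 35.30 regardless of where F sits on A1. So C lies on both circle(V, 58.7) and circle(G, 35.30); the below-VA intersection is C = (34.77, -47.29). F is the foot of the tangent from C: F = (24.22, -15.81).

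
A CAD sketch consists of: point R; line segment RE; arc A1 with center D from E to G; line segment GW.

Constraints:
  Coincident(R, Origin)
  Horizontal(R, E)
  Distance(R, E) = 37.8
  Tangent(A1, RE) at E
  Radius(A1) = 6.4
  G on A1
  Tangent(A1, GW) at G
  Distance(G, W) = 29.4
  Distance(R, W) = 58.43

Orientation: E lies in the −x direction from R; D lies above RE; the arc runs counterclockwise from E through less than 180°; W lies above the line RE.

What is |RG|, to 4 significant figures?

33.61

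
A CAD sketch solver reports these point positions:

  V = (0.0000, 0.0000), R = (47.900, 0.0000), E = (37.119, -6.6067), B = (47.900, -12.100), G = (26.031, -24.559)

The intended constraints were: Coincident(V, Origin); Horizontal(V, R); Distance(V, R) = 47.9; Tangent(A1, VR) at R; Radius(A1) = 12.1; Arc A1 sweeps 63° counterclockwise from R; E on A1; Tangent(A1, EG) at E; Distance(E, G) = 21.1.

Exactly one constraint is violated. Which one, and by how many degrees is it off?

Tangent(A1, EG) at E — off by 4.70°.

V = (0.00, 0.00) ✓; V.y = 0.00, R.y = 0.00 ✓; |VR| = 47.90 ✓; ∠(BR, RV) = 90.00° ✓; |BR| = 12.10 ✓; bearing(B→E) − bearing(B→R) = 63.00° ✓; |BE| = 12.10 ✓; ∠(BE, EG) = 94.70° ✗; |EG| = 21.10 ✓.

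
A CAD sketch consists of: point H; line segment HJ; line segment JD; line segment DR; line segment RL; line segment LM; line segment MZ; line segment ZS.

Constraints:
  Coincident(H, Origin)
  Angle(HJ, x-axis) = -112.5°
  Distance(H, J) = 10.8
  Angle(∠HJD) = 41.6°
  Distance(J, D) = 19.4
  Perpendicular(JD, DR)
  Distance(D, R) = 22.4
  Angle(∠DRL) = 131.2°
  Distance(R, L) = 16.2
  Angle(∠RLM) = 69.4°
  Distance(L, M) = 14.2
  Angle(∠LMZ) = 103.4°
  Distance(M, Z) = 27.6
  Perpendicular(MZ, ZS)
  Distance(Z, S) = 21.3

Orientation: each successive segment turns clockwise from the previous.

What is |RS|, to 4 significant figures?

17.61

∠LMZ = 103.4° gives MZ at 143.1° from the x-axis; with |MZ| = 27.6, Z = (-8.239, 15.16). MZ is perpendicular to ZS, so ZS runs at 53.10°; with |ZS| = 21.3, S = (4.550, 32.19). Then |RS| = |S − R| = 17.61.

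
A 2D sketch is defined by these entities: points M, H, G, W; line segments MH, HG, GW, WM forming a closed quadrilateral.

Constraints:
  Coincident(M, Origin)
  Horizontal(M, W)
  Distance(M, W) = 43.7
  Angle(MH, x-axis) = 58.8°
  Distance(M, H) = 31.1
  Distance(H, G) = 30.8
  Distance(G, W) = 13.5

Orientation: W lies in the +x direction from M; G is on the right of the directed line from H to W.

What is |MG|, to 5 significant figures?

30.232

Checks: |HG| = 30.80 ✓; |GW| = 13.50 ✓.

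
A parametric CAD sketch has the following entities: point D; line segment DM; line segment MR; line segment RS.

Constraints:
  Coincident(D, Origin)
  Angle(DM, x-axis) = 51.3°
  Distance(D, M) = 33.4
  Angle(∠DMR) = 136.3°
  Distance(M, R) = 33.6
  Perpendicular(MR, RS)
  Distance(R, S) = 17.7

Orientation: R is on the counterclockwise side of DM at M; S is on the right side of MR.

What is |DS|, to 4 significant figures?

70.69

D is at the origin; DM runs at 51.3° with length 33.4, so M = 33.4·(cos 51.3°, sin 51.3°) = (20.88, 26.07). ∠DMR = 136.3°, so MR runs at 51.3° + (180° − 136.3°) = 95.00° from the x-axis; with |MR| = 33.6, R = M + 33.6·(cos 95.00°, sin 95.00°) = (17.95, 59.54). The perpendicularity gives RS at right angles to MR; with |RS| = 17.7 on the right of MR, S = R + 17.7·(0.9962, 0.08716) = (35.59, 61.08). Then |DS| = |S − D| = 70.69.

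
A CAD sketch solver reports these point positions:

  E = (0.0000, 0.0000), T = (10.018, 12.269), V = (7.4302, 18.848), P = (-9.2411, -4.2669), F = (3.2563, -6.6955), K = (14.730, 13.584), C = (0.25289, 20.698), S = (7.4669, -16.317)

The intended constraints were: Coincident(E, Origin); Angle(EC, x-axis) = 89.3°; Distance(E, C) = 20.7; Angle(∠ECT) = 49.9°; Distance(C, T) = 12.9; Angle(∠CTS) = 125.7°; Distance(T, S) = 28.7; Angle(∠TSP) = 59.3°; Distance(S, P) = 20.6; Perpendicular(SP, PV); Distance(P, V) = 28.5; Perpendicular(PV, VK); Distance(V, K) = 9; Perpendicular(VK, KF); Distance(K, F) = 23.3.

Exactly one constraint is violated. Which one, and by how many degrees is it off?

Perpendicular(VK, KF) — off by 6.30°.

E = (0.00, 0.00) ✓; EC at 89.30° ✓; |EC| = 20.70 ✓; ∠ECT = 49.90° ✓; |CT| = 12.90 ✓; ∠CTS = 125.7° ✓; |TS| = 28.70 ✓; ∠TSP = 59.30° ✓; |SP| = 20.60 ✓; ∠(SP, PV) = 90.00° ✓; |PV| = 28.50 ✓; ∠(PV, VK) = 90.00° ✓; |VK| = 9.000 ✓; ∠(VK, KF) = 83.70° ✗; |KF| = 23.30 ✓.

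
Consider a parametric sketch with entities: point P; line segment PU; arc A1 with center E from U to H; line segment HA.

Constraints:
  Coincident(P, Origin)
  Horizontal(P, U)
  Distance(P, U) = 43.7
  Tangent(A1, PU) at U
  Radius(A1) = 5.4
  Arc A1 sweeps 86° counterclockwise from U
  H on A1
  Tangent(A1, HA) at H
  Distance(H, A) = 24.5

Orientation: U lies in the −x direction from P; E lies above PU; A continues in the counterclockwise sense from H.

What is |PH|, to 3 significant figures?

38.6

P is at the origin; P and U share the same y with |PU| = 43.7 and U on the −x side, so U = (-43.7, 0.00). Tangency of A1 to PU means the radius EU is perpendicular to PU, so E = U + (0, 5.4) = (-43.7, 5.40). On A1, U sits at bearing -90° from E; an 86° counterclockwise sweep puts H at bearing -4°, so H = E + 5.4·(cos -4°, sin -4°) = (-38.3, 5.02). Then |PH| = |H − P| = 38.6.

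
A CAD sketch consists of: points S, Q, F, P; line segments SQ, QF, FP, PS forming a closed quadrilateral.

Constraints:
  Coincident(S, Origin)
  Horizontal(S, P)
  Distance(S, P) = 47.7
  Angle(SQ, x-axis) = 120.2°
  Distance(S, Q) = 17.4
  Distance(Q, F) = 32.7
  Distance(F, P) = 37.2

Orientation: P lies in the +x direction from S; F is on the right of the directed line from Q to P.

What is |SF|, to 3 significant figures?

15.8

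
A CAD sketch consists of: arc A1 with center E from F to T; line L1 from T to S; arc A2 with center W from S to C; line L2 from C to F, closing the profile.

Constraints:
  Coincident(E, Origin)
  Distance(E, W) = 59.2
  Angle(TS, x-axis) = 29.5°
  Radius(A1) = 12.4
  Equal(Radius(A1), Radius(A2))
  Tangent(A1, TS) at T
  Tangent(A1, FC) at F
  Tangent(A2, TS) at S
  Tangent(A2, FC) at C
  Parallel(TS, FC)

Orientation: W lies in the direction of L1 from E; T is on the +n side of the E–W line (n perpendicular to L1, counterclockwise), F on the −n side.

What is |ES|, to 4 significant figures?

60.48

Tangency of A1 to both parallel lines with radius 12.4 puts T and F at E ± 12.4·n: T = (-6.106, 10.79), F = (6.106, -10.79). Equal radii place S and C the same way about W: S = W + 12.4·n = (45.42, 39.94), C = W − 12.4·n = (57.63, 18.36). Then |ES| = |S − E| = 60.48.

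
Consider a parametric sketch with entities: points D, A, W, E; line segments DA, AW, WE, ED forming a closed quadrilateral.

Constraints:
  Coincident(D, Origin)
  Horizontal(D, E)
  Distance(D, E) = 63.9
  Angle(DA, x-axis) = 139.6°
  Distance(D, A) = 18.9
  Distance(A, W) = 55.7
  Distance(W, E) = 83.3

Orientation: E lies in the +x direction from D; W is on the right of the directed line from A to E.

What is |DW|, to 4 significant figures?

43.65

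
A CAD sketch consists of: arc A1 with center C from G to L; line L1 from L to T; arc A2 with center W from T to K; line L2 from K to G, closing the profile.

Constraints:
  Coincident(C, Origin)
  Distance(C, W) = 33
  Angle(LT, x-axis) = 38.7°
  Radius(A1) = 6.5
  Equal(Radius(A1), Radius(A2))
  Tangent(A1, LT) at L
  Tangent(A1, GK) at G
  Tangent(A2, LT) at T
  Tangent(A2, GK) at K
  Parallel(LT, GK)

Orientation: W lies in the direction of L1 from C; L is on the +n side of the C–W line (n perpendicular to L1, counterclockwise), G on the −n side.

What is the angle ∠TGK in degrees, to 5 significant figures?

21.501°

The slot axis is L1's direction at 38.7°, so u = (cos 38.7°, sin 38.7°) = (0.78043, 0.62524) and n = (−sin 38.7°, cos 38.7°) = (-0.62524, 0.78043). C is at the origin and W lies 33.0 along u from C, so W = 33.0·u = (25.754, 20.633). Tangency of A1 to both parallel lines with radius 6.5 puts L and G at C ± 6.5·n: L = (-4.0641, 5.0728), G = (4.0641, -5.0728). Equal radii place T and K the same way about W: T = W + 6.5·n = (21.690, 25.706), K = W − 6.5·n = (29.818, 15.560). Then cos ∠TGK = GT·GK / (|GT||GK|), giving 21.501°.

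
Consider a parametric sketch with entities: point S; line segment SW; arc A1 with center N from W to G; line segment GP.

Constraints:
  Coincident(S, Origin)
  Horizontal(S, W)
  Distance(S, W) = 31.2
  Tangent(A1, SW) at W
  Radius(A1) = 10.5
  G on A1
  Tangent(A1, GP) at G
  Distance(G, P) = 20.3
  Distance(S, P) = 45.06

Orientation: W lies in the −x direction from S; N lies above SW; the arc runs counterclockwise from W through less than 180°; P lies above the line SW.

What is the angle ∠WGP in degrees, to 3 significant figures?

122°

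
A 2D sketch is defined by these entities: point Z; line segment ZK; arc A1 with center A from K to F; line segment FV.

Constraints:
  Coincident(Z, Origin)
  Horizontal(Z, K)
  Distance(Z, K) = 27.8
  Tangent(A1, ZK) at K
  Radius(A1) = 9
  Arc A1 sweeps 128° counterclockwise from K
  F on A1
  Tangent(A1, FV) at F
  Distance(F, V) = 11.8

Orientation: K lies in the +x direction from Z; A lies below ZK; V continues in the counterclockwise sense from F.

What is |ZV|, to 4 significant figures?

36.75

Z is at the origin; ZK is horizontal with |ZK| = 27.8 and K on the +x side, so K = (27.80, 0.000). The tangent condition forces AK to be normal to ZK, so A = K + (0, -9) = (27.80, -9.000). On A1, K sits at bearing 90° from A; a 128° counterclockwise sweep puts F at bearing 218°, so F = A + 9.0·(cos 218°, sin 218°) = (20.71, -14.54). A1 meets FV tangentially, so AF is at right angles to FV, so FV runs along (−sin 218°, cos 218°); with |FV| = 11.8, V = (27.97, -23.84). Then |ZV| = |V − Z| = 36.75.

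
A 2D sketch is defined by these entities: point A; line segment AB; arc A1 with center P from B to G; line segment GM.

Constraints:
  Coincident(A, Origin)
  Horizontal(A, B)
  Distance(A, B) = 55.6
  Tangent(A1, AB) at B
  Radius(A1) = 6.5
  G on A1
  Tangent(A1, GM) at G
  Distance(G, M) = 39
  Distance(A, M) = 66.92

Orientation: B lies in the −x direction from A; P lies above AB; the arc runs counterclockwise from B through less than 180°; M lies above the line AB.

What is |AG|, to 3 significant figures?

49.5

A is at the origin; A and B share the same y with |AB| = 55.6 and B on the −x side, so B = (-55.6, 0.00). The tangent condition forces PB to be normal to AB, so P = B + (0, 6.5) = (-55.6, 6.50). Since PG ⟂ GM (tangency), |PM| = √(6.5² + 39.0²) = 39.5 regardless of where G sits on A1. So M lies on both circle(A, 66.92) and circle(P, 39.5); the above-AB intersection is M = (-49.1, 45.5). G is the foot of the tangent from M: G = (-49.1, 6.50).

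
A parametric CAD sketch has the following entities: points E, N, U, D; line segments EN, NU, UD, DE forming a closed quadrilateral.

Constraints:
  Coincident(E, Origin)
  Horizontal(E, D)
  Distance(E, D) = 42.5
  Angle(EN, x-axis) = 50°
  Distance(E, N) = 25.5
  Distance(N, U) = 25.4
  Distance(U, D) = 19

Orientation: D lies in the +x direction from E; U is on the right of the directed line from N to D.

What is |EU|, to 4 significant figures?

24.53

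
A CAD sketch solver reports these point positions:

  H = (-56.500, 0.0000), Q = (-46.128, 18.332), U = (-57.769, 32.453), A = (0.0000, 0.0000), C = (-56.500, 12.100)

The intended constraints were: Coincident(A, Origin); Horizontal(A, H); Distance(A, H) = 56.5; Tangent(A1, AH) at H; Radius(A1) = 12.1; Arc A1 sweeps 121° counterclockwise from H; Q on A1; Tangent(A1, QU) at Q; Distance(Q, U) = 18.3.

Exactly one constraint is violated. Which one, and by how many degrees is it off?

Tangent(A1, QU) at Q — off by 8.50°.

A = (0.00, 0.00) ✓; A.y = 0.00, H.y = 0.00 ✓; |AH| = 56.50 ✓; ∠(CH, HA) = 90.00° ✓; |CH| = 12.10 ✓; bearing(C→Q) − bearing(C→H) = 121.0° ✓; |CQ| = 12.10 ✓; ∠(CQ, QU) = 81.50° ✗; |QU| = 18.30 ✓.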